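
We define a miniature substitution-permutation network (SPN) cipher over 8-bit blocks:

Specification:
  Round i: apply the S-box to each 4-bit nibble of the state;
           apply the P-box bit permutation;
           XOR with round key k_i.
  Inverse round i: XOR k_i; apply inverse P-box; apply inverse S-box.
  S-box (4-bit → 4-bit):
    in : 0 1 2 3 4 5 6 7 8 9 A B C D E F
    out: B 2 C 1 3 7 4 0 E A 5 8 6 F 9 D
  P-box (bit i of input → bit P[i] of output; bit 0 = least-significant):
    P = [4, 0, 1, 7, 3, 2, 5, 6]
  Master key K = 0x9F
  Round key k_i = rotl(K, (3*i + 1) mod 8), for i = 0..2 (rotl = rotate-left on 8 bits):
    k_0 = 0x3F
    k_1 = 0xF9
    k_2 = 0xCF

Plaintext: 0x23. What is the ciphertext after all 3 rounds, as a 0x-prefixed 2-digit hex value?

s_0 = plaintext = 0x23
s_1 = Round(s_0, k_0) = 0x4F
s_2 = Round(s_1, k_1) = 0x67
s_3 = Round(s_2, k_2) = 0xEF

0xEF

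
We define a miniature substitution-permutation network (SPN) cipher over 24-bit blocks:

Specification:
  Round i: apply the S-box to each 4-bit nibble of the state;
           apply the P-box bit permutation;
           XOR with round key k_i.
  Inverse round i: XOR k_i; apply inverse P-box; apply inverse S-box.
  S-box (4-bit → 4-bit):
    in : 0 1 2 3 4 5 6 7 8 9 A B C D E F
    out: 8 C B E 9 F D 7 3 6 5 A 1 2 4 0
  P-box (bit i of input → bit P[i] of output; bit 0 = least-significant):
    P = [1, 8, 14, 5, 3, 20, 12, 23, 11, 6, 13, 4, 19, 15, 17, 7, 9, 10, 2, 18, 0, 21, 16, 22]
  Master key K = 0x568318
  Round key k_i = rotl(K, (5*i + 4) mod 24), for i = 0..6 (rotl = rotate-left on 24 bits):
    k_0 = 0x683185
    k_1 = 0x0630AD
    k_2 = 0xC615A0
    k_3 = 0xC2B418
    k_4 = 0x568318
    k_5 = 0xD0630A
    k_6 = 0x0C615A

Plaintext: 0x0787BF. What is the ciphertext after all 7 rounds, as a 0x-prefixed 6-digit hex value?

0x015C5F

s_0 = plaintext = 0x0787BF
s_1 = Round(s_0, k_0) = 0xB09FC1
s_2 = Round(s_1, k_1) = 0x60F085
s_3 = Round(s_2, k_2) = 0x93549B
s_4 = Round(s_3, k_3) = 0xFD29AC
s_5 = Round(s_4, k_4) = 0x5E37D2
s_6 = Round(s_5, k_5) = 0xA3CAED
s_7 = Round(s_6, k_6) = 0x015C5F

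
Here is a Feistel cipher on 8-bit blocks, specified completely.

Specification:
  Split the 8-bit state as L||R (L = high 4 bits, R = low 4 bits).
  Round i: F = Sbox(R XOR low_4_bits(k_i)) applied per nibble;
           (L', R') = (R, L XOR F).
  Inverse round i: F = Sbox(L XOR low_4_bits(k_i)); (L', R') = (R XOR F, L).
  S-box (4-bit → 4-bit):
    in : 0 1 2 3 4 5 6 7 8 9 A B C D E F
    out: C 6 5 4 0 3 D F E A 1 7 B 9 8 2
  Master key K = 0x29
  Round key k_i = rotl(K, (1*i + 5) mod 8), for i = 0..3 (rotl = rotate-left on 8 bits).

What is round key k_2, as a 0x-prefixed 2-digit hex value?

K = 0x29
k_0 = rotl(K, (1*0+5) mod 8) = rotl(K, 5) = 0x25
k_1 = rotl(K, (1*1+5) mod 8) = rotl(K, 6) = 0x4A
k_2 = rotl(K, (1*2+5) mod 8) = rotl(K, 7) = 0x94

0x94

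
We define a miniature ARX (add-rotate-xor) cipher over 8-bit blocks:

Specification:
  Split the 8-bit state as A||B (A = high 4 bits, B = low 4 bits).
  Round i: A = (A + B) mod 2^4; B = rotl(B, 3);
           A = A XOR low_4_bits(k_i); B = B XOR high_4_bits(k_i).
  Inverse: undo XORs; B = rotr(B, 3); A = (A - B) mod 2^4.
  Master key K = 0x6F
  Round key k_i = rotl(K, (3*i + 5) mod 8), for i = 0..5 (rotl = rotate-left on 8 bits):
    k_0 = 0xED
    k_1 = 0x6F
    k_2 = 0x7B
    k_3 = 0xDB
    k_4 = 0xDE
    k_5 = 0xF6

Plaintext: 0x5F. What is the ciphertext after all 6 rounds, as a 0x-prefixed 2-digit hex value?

s_0 = plaintext = 0x5F
s_1 = Round(s_0, k_0) = 0x91
s_2 = Round(s_1, k_1) = 0x5E
s_3 = Round(s_2, k_2) = 0x80
s_4 = Round(s_3, k_3) = 0x3D
s_5 = Round(s_4, k_4) = 0xE3
s_6 = Round(s_5, k_5) = 0x76

0x76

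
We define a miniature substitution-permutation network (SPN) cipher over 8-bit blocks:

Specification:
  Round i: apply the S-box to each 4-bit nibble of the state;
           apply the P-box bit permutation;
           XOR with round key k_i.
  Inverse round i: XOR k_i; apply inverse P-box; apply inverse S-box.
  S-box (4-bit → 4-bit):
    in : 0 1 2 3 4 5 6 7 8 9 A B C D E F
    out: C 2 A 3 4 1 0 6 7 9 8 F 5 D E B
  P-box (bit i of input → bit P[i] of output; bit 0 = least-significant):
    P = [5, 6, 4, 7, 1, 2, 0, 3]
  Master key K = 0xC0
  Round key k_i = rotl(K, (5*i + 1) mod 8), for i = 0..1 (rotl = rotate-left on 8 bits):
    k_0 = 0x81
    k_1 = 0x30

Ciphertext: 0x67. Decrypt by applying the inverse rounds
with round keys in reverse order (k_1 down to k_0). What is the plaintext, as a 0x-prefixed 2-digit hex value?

s_0 = ciphertext = 0x67
s_1 = InvRound(s_0, k_1) = 0x87
s_2 = InvRound(s_1, k_0) = 0x36

0x36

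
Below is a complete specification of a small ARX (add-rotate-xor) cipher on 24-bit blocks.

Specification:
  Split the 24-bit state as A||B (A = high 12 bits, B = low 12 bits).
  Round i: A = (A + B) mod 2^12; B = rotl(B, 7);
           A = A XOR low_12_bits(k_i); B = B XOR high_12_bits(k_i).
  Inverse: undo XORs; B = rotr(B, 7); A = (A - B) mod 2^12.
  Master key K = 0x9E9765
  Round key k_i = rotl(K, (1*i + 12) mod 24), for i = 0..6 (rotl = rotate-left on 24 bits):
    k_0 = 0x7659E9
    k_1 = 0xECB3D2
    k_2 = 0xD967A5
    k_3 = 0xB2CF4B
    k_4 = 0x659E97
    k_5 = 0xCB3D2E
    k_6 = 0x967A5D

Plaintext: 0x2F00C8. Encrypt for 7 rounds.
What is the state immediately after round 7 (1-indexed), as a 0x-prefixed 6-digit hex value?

0x650E47

s_0 = plaintext = 0x2F00C8
s_1 = Round(s_0, k_0) = 0xA51363
s_2 = Round(s_1, k_1) = 0xE66F50
s_3 = Round(s_2, k_2) = 0xA135EC
s_4 = Round(s_3, k_3) = 0x0B4D03
s_5 = Round(s_4, k_4) = 0x3207B1
s_6 = Round(s_5, k_5) = 0x7FF40E
s_7 = Round(s_6, k_6) = 0x650E47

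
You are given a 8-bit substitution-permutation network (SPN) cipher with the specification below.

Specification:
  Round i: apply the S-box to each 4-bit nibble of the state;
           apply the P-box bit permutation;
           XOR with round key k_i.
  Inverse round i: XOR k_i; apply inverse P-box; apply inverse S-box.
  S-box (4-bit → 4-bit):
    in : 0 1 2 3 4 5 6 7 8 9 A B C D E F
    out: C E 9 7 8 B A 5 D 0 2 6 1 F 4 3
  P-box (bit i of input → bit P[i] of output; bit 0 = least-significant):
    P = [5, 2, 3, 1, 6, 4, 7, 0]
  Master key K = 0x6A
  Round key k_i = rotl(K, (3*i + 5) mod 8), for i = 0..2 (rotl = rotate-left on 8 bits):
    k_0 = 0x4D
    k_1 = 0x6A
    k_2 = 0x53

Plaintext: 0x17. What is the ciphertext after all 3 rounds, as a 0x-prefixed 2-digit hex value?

s_0 = plaintext = 0x17
s_1 = Round(s_0, k_0) = 0xF4
s_2 = Round(s_1, k_1) = 0x38
s_3 = Round(s_2, k_2) = 0xA9

0xA9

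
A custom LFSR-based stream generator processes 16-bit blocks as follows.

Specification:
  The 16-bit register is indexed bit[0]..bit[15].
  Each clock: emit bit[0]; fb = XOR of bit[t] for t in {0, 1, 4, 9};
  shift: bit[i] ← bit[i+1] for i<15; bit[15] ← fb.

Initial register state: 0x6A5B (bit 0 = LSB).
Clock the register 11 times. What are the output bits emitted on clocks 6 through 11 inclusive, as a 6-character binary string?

reg_0 = 0x6A5B
clock 1: out=1, reg = 0x352D
clock 2: out=1, reg = 0x9A96
clock 3: out=0, reg = 0xCD4B
clock 4: out=1, reg = 0x66A5
clock 5: out=1, reg = 0x3352
clock 6: out=0, reg = 0x99A9
clock 7: out=1, reg = 0xCCD4
clock 8: out=0, reg = 0xE66A
clock 9: out=0, reg = 0x7335
clock 10: out=1, reg = 0xB99A
clock 11: out=0, reg = 0x5CCD

010010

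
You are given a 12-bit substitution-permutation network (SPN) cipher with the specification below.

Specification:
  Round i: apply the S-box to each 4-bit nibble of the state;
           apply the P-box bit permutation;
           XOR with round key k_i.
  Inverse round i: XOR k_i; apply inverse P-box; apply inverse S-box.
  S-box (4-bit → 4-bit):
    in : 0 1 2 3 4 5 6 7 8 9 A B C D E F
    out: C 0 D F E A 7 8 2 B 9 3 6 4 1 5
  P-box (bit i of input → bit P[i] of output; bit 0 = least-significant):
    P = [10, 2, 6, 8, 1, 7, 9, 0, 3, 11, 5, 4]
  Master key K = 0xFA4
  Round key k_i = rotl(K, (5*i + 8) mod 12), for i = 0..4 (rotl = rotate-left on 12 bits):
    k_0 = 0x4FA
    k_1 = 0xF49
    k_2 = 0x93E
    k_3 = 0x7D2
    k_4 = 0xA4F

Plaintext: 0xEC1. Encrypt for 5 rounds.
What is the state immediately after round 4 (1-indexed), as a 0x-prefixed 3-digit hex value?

s_0 = plaintext = 0xEC1
s_1 = Round(s_0, k_0) = 0x672
s_2 = Round(s_1, k_1) = 0x220
s_3 = Round(s_2, k_2) = 0xA45
s_4 = Round(s_3, k_3) = 0x44F
s_5 = Round(s_4, k_4) = 0x4BE

0x44F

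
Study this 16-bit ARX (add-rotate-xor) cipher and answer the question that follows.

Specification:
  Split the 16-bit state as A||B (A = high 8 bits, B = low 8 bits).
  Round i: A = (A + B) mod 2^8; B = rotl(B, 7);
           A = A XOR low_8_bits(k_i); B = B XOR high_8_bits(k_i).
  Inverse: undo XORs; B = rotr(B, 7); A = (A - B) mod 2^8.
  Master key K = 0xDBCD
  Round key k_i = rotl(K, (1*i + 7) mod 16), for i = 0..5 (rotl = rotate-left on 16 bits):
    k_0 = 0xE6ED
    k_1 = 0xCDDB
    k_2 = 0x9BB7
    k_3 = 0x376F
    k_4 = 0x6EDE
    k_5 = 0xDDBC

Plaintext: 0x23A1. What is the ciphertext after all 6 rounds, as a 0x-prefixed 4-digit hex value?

0x1439

s_0 = plaintext = 0x23A1
s_1 = Round(s_0, k_0) = 0x2936
s_2 = Round(s_1, k_1) = 0x84D6
s_3 = Round(s_2, k_2) = 0xEDF0
s_4 = Round(s_3, k_3) = 0xB24F
s_5 = Round(s_4, k_4) = 0xDFC9
s_6 = Round(s_5, k_5) = 0x1439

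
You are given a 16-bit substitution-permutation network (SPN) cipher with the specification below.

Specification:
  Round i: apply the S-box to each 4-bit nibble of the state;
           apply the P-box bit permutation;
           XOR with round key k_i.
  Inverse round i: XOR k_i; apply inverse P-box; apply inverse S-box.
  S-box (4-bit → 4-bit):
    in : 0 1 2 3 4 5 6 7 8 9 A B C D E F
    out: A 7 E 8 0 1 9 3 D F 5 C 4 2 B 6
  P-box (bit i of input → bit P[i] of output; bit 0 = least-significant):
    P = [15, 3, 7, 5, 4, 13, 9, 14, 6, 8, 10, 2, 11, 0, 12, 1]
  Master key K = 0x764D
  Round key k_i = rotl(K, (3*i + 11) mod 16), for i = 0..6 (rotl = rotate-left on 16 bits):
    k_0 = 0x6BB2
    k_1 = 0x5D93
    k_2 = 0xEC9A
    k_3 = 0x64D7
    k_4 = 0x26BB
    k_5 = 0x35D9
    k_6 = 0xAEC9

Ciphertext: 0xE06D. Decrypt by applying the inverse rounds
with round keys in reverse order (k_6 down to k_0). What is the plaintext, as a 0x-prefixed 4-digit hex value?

s_0 = ciphertext = 0xE06D
s_1 = InvRound(s_0, k_6) = 0x5BBB
s_2 = InvRound(s_1, k_5) = 0x6A23
s_3 = InvRound(s_2, k_4) = 0x5C6F
s_4 = InvRound(s_3, k_3) = 0xA472
s_5 = InvRound(s_4, k_2) = 0x5532
s_6 = InvRound(s_5, k_1) = 0x744B
s_7 = InvRound(s_6, k_0) = 0x11A2

0x11A2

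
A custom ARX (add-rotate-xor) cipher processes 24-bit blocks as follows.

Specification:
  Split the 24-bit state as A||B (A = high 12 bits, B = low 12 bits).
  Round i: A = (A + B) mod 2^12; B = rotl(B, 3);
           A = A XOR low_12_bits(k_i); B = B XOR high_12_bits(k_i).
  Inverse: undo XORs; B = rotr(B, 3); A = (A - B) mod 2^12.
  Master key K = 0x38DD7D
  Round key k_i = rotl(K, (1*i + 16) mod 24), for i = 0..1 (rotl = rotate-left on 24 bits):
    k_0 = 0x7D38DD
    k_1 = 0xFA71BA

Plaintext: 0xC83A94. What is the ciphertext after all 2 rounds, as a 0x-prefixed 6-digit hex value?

0x2FA416

s_0 = plaintext = 0xC83A94
s_1 = Round(s_0, k_0) = 0xFCA376
s_2 = Round(s_1, k_1) = 0x2FA416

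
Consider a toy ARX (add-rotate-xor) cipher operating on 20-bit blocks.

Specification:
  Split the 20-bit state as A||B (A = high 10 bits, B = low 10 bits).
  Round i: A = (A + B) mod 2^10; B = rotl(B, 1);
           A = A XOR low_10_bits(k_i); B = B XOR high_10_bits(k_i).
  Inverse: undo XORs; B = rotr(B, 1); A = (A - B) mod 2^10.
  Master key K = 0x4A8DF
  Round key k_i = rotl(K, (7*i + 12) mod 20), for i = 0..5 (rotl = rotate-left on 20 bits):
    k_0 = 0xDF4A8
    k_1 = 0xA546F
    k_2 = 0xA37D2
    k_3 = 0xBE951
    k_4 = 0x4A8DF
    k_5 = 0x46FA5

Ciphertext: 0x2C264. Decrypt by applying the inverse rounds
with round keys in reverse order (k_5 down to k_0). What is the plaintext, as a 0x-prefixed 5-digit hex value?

0x1B4D1

s_0 = ciphertext = 0x2C264
s_1 = InvRound(s_0, k_5) = 0xD5BBF
s_2 = InvRound(s_1, k_4) = 0x0FF4A
s_3 = InvRound(s_2, k_3) = 0x258D8
s_4 = InvRound(s_3, k_2) = 0x06B2A
s_5 = InvRound(s_4, k_1) = 0x65ADF
s_6 = InvRound(s_5, k_0) = 0x1B4D1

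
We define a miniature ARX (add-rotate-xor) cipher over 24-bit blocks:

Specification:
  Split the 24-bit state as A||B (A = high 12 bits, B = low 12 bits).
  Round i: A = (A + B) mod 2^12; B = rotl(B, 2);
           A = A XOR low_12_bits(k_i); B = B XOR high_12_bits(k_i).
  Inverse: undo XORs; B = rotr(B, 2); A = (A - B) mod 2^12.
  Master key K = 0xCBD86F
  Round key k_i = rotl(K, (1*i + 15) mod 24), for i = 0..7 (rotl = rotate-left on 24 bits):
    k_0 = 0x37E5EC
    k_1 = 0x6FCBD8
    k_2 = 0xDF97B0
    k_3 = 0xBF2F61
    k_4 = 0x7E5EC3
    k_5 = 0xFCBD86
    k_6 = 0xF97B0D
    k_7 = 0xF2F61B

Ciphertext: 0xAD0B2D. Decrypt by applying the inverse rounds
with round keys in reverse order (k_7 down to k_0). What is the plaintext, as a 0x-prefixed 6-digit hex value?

0x697817

s_0 = ciphertext = 0xAD0B2D
s_1 = InvRound(s_0, k_7) = 0x3CB900
s_2 = InvRound(s_1, k_6) = 0xB21DA5
s_3 = InvRound(s_2, k_5) = 0xE0C89B
s_4 = InvRound(s_3, k_4) = 0x4F0BDF
s_5 = InvRound(s_4, k_3) = 0x78640B
s_6 = InvRound(s_5, k_2) = 0x5BAA7C
s_7 = InvRound(s_6, k_1) = 0xB42320
s_8 = InvRound(s_7, k_0) = 0x697817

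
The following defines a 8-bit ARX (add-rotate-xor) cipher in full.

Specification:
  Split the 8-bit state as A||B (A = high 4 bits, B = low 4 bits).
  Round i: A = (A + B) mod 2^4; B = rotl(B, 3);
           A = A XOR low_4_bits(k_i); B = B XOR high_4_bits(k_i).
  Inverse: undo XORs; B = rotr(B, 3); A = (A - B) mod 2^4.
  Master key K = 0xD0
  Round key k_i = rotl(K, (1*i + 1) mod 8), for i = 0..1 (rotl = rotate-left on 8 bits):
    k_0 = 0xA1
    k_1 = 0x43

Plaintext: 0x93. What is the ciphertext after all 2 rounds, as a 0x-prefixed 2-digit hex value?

s_0 = plaintext = 0x93
s_1 = Round(s_0, k_0) = 0xD3
s_2 = Round(s_1, k_1) = 0x3D

0x3D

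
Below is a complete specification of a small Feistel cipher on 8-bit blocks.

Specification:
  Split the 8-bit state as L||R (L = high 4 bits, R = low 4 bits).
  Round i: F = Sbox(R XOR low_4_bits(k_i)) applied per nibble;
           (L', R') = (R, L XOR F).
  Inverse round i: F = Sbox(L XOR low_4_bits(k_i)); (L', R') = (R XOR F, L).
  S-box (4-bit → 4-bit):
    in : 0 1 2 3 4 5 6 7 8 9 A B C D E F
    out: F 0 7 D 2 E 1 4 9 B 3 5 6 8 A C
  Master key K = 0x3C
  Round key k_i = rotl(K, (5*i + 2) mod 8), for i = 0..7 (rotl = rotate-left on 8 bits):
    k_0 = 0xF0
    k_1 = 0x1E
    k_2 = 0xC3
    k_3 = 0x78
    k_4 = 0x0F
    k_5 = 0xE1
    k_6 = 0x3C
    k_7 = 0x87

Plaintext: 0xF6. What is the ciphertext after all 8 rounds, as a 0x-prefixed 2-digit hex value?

0xA1

s_0 = plaintext = 0xF6
s_1 = Round(s_0, k_0) = 0x6E
s_2 = Round(s_1, k_1) = 0xE9
s_3 = Round(s_2, k_2) = 0x9D
s_4 = Round(s_3, k_3) = 0xD7
s_5 = Round(s_4, k_4) = 0x74
s_6 = Round(s_5, k_5) = 0x49
s_7 = Round(s_6, k_6) = 0x9A
s_8 = Round(s_7, k_7) = 0xA1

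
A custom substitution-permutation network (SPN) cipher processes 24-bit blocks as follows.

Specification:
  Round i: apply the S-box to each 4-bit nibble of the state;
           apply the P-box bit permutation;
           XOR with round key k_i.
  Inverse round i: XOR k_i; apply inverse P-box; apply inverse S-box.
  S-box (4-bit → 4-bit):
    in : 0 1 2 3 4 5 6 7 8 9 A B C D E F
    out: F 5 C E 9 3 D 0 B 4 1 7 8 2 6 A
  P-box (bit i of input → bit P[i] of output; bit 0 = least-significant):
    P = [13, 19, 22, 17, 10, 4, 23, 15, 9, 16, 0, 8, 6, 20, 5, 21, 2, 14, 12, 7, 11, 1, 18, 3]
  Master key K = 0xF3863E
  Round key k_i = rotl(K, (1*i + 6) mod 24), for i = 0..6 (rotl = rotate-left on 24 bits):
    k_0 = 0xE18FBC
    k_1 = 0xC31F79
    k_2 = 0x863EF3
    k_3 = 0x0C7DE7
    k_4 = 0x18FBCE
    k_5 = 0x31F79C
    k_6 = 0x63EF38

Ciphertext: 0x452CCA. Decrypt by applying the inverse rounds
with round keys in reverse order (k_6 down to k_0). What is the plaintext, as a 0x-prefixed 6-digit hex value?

s_0 = ciphertext = 0x452CCA
s_1 = InvRound(s_0, k_6) = 0xEF64FC
s_2 = InvRound(s_1, k_5) = 0x99B423
s_3 = InvRound(s_2, k_4) = 0x481017
s_4 = InvRound(s_3, k_3) = 0x1F1C51
s_5 = InvRound(s_4, k_2) = 0xDCE595
s_6 = InvRound(s_5, k_1) = 0x60B5C8
s_7 = InvRound(s_6, k_0) = 0xA115EA

0xA115EA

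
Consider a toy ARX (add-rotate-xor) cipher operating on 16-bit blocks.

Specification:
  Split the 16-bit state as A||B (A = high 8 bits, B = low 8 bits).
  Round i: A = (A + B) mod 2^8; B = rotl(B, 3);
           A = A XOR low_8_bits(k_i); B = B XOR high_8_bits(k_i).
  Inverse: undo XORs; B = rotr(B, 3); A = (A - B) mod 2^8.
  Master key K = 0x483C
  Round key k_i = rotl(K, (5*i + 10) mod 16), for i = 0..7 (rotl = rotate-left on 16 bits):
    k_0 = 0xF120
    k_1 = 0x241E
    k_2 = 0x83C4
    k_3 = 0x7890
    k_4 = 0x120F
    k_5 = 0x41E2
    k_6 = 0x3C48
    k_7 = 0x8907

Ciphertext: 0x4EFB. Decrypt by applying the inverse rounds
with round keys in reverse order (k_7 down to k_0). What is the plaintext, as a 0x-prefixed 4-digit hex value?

s_0 = ciphertext = 0x4EFB
s_1 = InvRound(s_0, k_7) = 0xFB4E
s_2 = InvRound(s_1, k_6) = 0x654E
s_3 = InvRound(s_2, k_5) = 0xA6E1
s_4 = InvRound(s_3, k_4) = 0x2B7E
s_5 = InvRound(s_4, k_3) = 0xFBC0
s_6 = InvRound(s_5, k_2) = 0xD768
s_7 = InvRound(s_6, k_1) = 0x4089
s_8 = InvRound(s_7, k_0) = 0x510F

0x510F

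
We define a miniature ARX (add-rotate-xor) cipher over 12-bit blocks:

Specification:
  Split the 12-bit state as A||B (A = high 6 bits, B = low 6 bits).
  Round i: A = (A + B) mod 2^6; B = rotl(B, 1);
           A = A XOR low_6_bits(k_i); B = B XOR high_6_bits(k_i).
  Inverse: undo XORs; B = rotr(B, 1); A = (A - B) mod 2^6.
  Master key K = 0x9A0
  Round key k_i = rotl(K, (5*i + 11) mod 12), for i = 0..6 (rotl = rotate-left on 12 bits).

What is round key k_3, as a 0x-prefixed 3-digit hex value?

K = 0x9A0
k_0 = rotl(K, (5*0+11) mod 12) = rotl(K, 11) = 0x4D0
k_1 = rotl(K, (5*1+11) mod 12) = rotl(K, 4) = 0xA09
k_2 = rotl(K, (5*2+11) mod 12) = rotl(K, 9) = 0x134
k_3 = rotl(K, (5*3+11) mod 12) = rotl(K, 2) = 0x682

0x682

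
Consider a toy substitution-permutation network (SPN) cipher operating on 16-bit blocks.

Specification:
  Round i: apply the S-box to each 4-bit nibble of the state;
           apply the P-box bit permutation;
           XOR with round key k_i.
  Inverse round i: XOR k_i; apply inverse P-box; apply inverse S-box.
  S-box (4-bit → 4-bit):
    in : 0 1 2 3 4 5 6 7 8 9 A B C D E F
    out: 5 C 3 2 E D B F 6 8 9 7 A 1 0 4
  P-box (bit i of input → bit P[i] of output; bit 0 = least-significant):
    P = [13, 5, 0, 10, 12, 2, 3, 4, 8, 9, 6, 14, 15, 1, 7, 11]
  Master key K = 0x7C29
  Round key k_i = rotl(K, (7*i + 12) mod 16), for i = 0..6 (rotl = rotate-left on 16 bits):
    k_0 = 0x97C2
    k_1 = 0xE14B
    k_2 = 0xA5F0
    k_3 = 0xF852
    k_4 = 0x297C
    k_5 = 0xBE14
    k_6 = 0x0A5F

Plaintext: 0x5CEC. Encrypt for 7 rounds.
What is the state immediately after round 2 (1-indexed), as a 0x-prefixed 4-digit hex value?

s_0 = plaintext = 0x5CEC
s_1 = Round(s_0, k_0) = 0x5962
s_2 = Round(s_1, k_1) = 0x19FF
s_3 = Round(s_2, k_2) = 0xED79
s_4 = Round(s_3, k_3) = 0xED4E
s_5 = Round(s_4, k_4) = 0x2860
s_6 = Round(s_5, k_5) = 0x0C43
s_7 = Round(s_6, k_6) = 0xC8E3

0x19FF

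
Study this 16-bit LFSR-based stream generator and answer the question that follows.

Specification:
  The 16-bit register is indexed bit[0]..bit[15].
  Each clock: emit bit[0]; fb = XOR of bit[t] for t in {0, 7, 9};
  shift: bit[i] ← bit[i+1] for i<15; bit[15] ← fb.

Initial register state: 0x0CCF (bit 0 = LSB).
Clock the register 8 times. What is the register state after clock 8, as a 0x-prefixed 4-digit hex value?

reg_0 = 0x0CCF
clock 1: out=1, reg = 0x0667
clock 2: out=1, reg = 0x0333
clock 3: out=1, reg = 0x0199
clock 4: out=1, reg = 0x00CC
clock 5: out=0, reg = 0x8066
clock 6: out=0, reg = 0x4033
clock 7: out=1, reg = 0xA019
clock 8: out=1, reg = 0xD00C

0xD00C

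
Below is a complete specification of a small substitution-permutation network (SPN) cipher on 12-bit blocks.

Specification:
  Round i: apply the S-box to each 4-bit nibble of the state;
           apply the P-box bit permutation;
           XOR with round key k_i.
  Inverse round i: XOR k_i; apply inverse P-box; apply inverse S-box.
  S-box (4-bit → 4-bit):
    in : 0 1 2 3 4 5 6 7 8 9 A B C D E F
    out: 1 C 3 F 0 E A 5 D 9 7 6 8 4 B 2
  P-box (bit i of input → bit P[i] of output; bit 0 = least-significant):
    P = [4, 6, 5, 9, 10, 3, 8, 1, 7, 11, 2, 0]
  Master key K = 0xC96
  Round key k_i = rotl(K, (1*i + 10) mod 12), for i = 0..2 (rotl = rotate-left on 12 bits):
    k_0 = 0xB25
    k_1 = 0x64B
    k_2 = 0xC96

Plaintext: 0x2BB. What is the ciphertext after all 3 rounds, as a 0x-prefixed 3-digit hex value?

0x20D

s_0 = plaintext = 0x2BB
s_1 = Round(s_0, k_0) = 0x2CD
s_2 = Round(s_1, k_1) = 0xEE9
s_3 = Round(s_2, k_2) = 0x20D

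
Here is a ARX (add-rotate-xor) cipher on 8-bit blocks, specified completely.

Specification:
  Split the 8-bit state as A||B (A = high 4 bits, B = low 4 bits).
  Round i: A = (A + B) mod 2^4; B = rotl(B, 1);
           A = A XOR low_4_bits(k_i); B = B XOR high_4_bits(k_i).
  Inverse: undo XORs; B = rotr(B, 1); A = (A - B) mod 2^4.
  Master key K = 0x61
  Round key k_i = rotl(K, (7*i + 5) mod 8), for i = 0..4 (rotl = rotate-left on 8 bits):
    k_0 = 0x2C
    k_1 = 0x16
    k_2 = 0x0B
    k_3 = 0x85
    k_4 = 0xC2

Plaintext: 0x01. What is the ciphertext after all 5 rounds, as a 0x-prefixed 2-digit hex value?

0xA5

s_0 = plaintext = 0x01
s_1 = Round(s_0, k_0) = 0xD0
s_2 = Round(s_1, k_1) = 0xB1
s_3 = Round(s_2, k_2) = 0x72
s_4 = Round(s_3, k_3) = 0xCC
s_5 = Round(s_4, k_4) = 0xA5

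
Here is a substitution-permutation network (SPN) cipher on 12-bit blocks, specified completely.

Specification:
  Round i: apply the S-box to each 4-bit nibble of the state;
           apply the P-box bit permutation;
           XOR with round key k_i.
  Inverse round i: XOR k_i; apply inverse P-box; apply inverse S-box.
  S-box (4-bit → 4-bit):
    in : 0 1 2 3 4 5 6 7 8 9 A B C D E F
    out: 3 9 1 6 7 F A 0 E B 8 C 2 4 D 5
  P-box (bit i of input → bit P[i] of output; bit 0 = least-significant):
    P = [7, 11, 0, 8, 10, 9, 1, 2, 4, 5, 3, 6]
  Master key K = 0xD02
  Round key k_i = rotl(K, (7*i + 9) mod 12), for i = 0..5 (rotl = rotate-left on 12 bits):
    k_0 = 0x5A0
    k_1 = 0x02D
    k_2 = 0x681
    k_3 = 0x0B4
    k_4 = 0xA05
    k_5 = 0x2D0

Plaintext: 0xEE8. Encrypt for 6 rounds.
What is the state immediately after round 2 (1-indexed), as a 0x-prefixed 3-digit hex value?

0x4C6

s_0 = plaintext = 0xEE8
s_1 = Round(s_0, k_0) = 0x8FF
s_2 = Round(s_1, k_1) = 0x4C6
s_3 = Round(s_2, k_2) = 0xDB9
s_4 = Round(s_3, k_3) = 0x93A
s_5 = Round(s_4, k_4) = 0x977
s_6 = Round(s_5, k_5) = 0x2A0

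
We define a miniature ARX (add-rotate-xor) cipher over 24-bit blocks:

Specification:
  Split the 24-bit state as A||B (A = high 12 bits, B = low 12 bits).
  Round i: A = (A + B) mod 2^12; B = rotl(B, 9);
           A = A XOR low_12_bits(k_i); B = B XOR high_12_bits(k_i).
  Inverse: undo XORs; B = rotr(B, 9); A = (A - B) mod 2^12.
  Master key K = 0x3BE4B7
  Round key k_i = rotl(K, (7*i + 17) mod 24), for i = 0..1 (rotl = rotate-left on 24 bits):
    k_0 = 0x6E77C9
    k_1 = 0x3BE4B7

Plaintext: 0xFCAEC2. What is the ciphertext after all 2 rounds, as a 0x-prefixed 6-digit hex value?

s_0 = plaintext = 0xFCAEC2
s_1 = Round(s_0, k_0) = 0x94533F
s_2 = Round(s_1, k_1) = 0x833DD9

0x833DD9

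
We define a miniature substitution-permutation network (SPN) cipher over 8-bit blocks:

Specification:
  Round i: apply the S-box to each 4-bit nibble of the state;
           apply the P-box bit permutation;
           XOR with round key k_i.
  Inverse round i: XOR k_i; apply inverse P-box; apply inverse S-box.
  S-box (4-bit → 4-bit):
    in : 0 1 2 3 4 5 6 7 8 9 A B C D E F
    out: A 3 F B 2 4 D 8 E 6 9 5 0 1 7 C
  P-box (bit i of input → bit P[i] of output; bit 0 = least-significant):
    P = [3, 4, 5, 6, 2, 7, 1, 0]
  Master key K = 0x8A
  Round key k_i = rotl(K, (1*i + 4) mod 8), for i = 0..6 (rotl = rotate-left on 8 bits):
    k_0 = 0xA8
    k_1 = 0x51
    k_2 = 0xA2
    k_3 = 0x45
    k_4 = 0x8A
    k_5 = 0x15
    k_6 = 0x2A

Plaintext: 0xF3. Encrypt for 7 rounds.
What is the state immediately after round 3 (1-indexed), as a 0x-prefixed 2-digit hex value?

s_0 = plaintext = 0xF3
s_1 = Round(s_0, k_0) = 0xF3
s_2 = Round(s_1, k_1) = 0x0A
s_3 = Round(s_2, k_2) = 0x6B
s_4 = Round(s_3, k_3) = 0x6A
s_5 = Round(s_4, k_4) = 0xC5
s_6 = Round(s_5, k_5) = 0x35
s_7 = Round(s_6, k_6) = 0x8F

0x6B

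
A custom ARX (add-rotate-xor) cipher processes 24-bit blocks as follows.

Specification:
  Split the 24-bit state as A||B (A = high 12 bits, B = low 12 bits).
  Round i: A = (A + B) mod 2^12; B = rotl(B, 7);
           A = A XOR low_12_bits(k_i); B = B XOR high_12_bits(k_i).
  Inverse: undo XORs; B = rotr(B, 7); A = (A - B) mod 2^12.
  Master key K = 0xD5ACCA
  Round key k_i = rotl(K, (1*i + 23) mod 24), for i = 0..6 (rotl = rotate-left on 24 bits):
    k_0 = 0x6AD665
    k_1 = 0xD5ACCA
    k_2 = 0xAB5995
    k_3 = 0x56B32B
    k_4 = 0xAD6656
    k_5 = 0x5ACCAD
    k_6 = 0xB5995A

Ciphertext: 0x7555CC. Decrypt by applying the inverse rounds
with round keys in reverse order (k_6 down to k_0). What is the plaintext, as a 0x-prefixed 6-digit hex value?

0xC0B1F1

s_0 = ciphertext = 0x7555CC
s_1 = InvRound(s_0, k_6) = 0xB522BD
s_2 = InvRound(s_1, k_5) = 0x5D122E
s_3 = InvRound(s_2, k_4) = 0x476F11
s_4 = InvRound(s_3, k_3) = 0x809F54
s_5 = InvRound(s_4, k_2) = 0x571C2B
s_6 = InvRound(s_5, k_1) = 0xB99E22
s_7 = InvRound(s_6, k_0) = 0xC0B1F1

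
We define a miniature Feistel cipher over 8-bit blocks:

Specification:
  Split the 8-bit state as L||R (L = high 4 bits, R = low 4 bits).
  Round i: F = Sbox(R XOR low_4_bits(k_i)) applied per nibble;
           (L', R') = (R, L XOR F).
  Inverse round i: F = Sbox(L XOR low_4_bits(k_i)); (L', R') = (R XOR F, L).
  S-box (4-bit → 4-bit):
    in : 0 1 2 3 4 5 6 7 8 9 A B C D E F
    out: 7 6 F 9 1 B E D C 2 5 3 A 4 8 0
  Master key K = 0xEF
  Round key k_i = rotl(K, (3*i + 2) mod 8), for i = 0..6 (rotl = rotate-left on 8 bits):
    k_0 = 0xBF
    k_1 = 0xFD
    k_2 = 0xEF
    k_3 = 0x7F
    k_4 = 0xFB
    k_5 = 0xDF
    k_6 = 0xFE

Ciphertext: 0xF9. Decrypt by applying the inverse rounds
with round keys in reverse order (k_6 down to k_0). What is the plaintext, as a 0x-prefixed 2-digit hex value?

s_0 = ciphertext = 0xF9
s_1 = InvRound(s_0, k_6) = 0xFF
s_2 = InvRound(s_1, k_5) = 0x8F
s_3 = InvRound(s_2, k_4) = 0x68
s_4 = InvRound(s_3, k_3) = 0xA6
s_5 = InvRound(s_4, k_2) = 0xDA
s_6 = InvRound(s_5, k_1) = 0xDD
s_7 = InvRound(s_6, k_0) = 0x2D

0x2D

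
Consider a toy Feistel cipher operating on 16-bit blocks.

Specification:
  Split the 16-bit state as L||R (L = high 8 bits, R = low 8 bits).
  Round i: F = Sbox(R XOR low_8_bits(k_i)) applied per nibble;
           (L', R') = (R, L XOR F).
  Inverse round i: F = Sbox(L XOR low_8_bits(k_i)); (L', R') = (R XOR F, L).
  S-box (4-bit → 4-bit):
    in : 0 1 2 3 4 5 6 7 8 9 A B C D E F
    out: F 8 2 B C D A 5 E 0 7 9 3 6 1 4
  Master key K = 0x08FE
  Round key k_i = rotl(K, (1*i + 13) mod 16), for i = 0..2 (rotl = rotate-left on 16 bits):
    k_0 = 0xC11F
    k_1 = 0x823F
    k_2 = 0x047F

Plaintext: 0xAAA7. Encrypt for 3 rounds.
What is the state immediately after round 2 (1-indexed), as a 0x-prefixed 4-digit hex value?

s_0 = plaintext = 0xAAA7
s_1 = Round(s_0, k_0) = 0xA734
s_2 = Round(s_1, k_1) = 0x345E
s_3 = Round(s_2, k_2) = 0x5E1C

0x345E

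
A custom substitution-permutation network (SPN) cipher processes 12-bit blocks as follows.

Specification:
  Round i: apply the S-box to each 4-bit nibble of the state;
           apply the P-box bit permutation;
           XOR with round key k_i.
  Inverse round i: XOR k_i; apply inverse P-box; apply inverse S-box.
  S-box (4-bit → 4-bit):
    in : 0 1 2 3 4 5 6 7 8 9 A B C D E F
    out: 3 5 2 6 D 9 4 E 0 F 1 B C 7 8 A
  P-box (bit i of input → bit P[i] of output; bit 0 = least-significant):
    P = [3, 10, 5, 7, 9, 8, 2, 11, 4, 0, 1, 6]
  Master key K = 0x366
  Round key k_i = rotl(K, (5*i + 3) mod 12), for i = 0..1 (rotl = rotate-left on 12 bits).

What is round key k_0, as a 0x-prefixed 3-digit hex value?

K = 0x366
k_0 = rotl(K, (5*0+3) mod 12) = rotl(K, 3) = 0xB31

0xB31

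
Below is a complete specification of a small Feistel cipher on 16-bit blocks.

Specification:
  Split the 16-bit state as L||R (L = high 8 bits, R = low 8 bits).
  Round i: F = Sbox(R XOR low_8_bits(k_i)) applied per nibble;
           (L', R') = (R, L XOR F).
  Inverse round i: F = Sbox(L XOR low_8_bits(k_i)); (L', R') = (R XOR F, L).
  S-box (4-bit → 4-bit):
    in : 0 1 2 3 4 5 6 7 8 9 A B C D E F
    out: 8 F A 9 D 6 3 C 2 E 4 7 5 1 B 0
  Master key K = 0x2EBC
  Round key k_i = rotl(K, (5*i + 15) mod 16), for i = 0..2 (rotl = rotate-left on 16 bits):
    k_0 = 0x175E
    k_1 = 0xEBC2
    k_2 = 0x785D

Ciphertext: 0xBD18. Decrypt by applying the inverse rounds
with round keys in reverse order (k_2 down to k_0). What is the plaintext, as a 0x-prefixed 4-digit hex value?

0xBE87

s_0 = ciphertext = 0xBD18
s_1 = InvRound(s_0, k_2) = 0xA0BD
s_2 = InvRound(s_1, k_1) = 0x87A0
s_3 = InvRound(s_2, k_0) = 0xBE87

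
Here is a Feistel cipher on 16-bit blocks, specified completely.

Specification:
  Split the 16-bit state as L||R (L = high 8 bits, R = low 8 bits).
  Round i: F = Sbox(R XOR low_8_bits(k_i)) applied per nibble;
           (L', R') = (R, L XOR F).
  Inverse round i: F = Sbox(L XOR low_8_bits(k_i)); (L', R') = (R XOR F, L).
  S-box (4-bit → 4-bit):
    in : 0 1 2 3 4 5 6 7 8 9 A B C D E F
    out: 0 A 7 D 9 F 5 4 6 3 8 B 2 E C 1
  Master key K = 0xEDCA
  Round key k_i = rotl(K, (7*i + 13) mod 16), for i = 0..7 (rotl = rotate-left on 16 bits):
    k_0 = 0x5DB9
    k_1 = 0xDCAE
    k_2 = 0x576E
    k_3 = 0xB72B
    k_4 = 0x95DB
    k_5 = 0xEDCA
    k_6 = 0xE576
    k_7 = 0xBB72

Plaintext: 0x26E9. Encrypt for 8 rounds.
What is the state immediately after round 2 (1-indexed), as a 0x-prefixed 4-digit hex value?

0xD6AF

s_0 = plaintext = 0x26E9
s_1 = Round(s_0, k_0) = 0xE9D6
s_2 = Round(s_1, k_1) = 0xD6AF
s_3 = Round(s_2, k_2) = 0xAFFC
s_4 = Round(s_3, k_3) = 0xFC4B
s_5 = Round(s_4, k_4) = 0x4BCC
s_6 = Round(s_5, k_5) = 0xCC4E
s_7 = Round(s_6, k_6) = 0x4E1A
s_8 = Round(s_7, k_7) = 0x1A18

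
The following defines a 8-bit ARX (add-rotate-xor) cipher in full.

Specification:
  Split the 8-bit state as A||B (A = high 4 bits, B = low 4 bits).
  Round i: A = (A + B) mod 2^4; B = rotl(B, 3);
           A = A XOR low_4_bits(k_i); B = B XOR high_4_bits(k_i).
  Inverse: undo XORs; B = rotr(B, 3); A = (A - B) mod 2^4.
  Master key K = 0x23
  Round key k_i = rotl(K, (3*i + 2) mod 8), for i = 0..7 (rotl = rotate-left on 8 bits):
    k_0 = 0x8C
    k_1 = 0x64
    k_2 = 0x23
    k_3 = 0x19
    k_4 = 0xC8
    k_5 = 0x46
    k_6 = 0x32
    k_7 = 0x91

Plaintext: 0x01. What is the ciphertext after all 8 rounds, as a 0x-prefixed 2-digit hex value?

0x71

s_0 = plaintext = 0x01
s_1 = Round(s_0, k_0) = 0xD0
s_2 = Round(s_1, k_1) = 0x96
s_3 = Round(s_2, k_2) = 0xC1
s_4 = Round(s_3, k_3) = 0x49
s_5 = Round(s_4, k_4) = 0x50
s_6 = Round(s_5, k_5) = 0x34
s_7 = Round(s_6, k_6) = 0x51
s_8 = Round(s_7, k_7) = 0x71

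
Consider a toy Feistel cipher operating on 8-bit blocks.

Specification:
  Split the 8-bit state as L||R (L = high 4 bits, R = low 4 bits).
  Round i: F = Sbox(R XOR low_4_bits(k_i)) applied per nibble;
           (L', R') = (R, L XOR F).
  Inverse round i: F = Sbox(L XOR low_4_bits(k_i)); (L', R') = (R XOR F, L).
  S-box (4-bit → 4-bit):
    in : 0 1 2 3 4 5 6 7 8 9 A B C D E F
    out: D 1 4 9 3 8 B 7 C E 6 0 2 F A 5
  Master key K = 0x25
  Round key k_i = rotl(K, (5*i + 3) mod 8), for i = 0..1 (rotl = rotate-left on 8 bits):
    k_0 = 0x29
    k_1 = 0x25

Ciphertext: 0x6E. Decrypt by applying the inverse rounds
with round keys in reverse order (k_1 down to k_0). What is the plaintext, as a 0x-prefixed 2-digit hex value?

0xC7

s_0 = ciphertext = 0x6E
s_1 = InvRound(s_0, k_1) = 0x76
s_2 = InvRound(s_1, k_0) = 0xC7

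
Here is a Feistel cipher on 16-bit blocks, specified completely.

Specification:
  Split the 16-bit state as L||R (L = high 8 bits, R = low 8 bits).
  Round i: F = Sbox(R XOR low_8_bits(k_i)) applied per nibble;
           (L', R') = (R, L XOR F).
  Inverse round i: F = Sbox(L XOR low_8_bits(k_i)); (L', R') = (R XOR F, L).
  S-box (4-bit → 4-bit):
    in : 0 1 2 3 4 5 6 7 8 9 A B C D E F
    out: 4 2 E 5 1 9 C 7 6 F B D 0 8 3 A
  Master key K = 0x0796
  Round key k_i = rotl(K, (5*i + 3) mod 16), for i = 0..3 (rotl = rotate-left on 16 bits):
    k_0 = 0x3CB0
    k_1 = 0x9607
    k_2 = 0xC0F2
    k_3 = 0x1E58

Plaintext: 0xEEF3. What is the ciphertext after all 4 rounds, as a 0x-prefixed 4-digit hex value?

0x4971

s_0 = plaintext = 0xEEF3
s_1 = Round(s_0, k_0) = 0xF3FB
s_2 = Round(s_1, k_1) = 0xFB53
s_3 = Round(s_2, k_2) = 0x5349
s_4 = Round(s_3, k_3) = 0x4971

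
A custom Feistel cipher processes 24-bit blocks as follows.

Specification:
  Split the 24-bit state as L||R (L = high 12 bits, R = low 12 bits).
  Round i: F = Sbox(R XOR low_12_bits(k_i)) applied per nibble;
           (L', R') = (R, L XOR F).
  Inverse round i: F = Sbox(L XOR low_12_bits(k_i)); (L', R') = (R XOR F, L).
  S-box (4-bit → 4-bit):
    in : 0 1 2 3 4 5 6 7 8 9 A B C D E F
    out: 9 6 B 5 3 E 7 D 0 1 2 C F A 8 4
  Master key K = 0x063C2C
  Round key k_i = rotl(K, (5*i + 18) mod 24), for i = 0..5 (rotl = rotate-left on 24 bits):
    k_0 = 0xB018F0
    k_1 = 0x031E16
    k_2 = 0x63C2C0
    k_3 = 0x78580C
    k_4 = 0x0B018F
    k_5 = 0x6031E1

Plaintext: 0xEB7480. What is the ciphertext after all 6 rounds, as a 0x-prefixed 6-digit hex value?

0x8E2A19

s_0 = plaintext = 0xEB7480
s_1 = Round(s_0, k_0) = 0x48016E
s_2 = Round(s_1, k_1) = 0x16E050
s_3 = Round(s_2, k_2) = 0x050A77
s_4 = Round(s_3, k_3) = 0xA77B8C
s_5 = Round(s_4, k_4) = 0xB8C8E2
s_6 = Round(s_5, k_5) = 0x8E2A19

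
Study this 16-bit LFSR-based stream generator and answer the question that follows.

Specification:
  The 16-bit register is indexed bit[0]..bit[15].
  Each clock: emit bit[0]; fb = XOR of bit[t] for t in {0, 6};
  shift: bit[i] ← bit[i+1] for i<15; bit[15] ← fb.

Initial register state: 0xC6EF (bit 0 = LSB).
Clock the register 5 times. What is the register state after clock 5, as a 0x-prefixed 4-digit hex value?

reg_0 = 0xC6EF
clock 1: out=1, reg = 0x6377
clock 2: out=1, reg = 0x31BB
clock 3: out=1, reg = 0x98DD
clock 4: out=1, reg = 0x4C6E
clock 5: out=0, reg = 0xA637

0xA637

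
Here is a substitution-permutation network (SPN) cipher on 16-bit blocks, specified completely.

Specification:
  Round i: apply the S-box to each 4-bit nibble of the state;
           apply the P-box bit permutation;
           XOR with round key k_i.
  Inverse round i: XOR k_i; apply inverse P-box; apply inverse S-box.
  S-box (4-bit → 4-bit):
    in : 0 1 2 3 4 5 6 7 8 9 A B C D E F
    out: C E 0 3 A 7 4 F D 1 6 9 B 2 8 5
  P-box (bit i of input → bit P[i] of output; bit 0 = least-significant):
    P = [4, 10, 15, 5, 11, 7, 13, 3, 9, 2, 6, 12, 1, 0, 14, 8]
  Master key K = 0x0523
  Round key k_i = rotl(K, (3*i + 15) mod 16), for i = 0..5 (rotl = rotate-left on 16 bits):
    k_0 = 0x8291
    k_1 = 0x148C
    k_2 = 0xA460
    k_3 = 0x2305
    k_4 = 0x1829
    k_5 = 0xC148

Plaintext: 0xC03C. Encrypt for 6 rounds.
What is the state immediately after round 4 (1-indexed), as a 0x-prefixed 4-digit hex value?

s_0 = plaintext = 0xC03C
s_1 = Round(s_0, k_0) = 0x9F62
s_2 = Round(s_1, k_1) = 0x36CE
s_3 = Round(s_2, k_2) = 0xAC8B
s_4 = Round(s_3, k_3) = 0x5938
s_5 = Round(s_4, k_4) = 0xD29A
s_6 = Round(s_5, k_5) = 0x4D49

0x5938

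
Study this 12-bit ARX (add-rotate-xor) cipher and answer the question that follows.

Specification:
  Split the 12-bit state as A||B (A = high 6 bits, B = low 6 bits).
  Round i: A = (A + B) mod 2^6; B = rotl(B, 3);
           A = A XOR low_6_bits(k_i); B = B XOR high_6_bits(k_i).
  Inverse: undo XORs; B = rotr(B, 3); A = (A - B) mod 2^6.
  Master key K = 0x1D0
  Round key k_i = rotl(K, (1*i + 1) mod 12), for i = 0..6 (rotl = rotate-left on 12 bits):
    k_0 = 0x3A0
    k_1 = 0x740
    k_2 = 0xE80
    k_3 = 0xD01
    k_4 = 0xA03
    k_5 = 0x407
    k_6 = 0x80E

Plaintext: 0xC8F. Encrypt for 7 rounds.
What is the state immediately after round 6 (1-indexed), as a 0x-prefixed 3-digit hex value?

0x315

s_0 = plaintext = 0xC8F
s_1 = Round(s_0, k_0) = 0x877
s_2 = Round(s_1, k_1) = 0x623
s_3 = Round(s_2, k_2) = 0xEE6
s_4 = Round(s_3, k_3) = 0x800
s_5 = Round(s_4, k_4) = 0x8E8
s_6 = Round(s_5, k_5) = 0x315
s_7 = Round(s_6, k_6) = 0xBCA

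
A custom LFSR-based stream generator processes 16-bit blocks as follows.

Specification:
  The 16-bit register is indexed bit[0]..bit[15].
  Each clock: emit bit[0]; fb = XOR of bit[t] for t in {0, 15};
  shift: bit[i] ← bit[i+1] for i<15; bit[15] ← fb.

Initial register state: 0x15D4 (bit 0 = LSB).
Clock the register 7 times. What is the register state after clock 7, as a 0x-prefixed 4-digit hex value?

reg_0 = 0x15D4
clock 1: out=0, reg = 0x0AEA
clock 2: out=0, reg = 0x0575
clock 3: out=1, reg = 0x82BA
clock 4: out=0, reg = 0xC15D
clock 5: out=1, reg = 0x60AE
clock 6: out=0, reg = 0x3057
clock 7: out=1, reg = 0x982B

0x982B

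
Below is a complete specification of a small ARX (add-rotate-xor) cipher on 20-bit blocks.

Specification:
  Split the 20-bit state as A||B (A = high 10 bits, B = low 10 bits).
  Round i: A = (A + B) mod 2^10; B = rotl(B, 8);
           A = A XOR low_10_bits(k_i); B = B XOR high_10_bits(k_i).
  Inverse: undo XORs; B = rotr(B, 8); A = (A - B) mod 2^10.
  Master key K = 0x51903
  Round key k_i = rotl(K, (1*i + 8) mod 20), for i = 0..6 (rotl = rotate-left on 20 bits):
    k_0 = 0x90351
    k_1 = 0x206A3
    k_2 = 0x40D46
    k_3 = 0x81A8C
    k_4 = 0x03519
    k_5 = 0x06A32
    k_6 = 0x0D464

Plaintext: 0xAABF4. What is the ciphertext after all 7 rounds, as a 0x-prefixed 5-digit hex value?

0xAC038

s_0 = plaintext = 0xAABF4
s_1 = Round(s_0, k_0) = 0x73EBD
s_2 = Round(s_1, k_1) = 0x8BD2E
s_3 = Round(s_2, k_2) = 0x86F48
s_4 = Round(s_3, k_3) = 0xFBED4
s_5 = Round(s_4, k_4) = 0xF68B8
s_6 = Round(s_5, k_5) = 0xA8034
s_7 = Round(s_6, k_6) = 0xAC038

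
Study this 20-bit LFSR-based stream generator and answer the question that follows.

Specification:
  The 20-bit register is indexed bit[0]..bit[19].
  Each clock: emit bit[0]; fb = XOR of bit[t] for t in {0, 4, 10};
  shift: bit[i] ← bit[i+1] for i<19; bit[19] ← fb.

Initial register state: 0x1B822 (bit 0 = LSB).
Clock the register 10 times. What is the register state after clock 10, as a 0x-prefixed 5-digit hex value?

0xF386E

reg_0 = 0x1B822
clock 1: out=0, reg = 0x0DC11
clock 2: out=1, reg = 0x86E08
clock 3: out=0, reg = 0xC3704
clock 4: out=0, reg = 0xE1B82
clock 5: out=0, reg = 0x70DC1
clock 6: out=1, reg = 0x386E0
clock 7: out=0, reg = 0x9C370
clock 8: out=0, reg = 0xCE1B8
clock 9: out=0, reg = 0xE70DC
clock 10: out=0, reg = 0xF386E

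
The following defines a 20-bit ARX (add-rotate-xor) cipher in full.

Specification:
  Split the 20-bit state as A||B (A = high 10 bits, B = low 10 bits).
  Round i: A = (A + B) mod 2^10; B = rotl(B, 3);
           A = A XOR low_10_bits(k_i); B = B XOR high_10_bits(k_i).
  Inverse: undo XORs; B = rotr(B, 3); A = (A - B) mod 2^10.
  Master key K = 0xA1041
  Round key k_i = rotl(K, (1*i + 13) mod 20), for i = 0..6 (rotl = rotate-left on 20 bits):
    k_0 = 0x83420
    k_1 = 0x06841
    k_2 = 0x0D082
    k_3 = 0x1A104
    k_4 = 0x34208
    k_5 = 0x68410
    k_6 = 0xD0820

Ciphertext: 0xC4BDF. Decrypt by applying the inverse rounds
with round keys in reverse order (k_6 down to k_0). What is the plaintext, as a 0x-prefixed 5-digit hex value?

0xA79DE

s_0 = ciphertext = 0xC4BDF
s_1 = InvRound(s_0, k_6) = 0x27E93
s_2 = InvRound(s_1, k_5) = 0xCA566
s_3 = InvRound(s_2, k_4) = 0x7AF36
s_4 = InvRound(s_3, k_3) = 0x6136B
s_5 = InvRound(s_4, k_2) = 0x46FEB
s_6 = InvRound(s_5, k_1) = 0x170FE
s_7 = InvRound(s_6, k_0) = 0xA79DE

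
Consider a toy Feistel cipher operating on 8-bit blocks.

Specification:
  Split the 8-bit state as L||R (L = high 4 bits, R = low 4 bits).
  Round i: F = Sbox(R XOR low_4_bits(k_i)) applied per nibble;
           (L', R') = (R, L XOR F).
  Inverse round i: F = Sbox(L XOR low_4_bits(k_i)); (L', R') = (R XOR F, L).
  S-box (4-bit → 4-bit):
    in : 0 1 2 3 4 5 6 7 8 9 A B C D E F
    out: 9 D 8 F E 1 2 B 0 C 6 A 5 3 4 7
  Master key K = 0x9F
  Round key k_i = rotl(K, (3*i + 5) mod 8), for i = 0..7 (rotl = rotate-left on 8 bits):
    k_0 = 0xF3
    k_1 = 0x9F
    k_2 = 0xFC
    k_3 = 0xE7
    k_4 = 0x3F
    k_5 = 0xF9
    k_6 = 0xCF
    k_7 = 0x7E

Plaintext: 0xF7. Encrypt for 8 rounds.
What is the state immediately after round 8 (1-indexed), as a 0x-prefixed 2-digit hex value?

s_0 = plaintext = 0xF7
s_1 = Round(s_0, k_0) = 0x71
s_2 = Round(s_1, k_1) = 0x13
s_3 = Round(s_2, k_2) = 0x36
s_4 = Round(s_3, k_3) = 0x6E
s_5 = Round(s_4, k_4) = 0xEB
s_6 = Round(s_5, k_5) = 0xB6
s_7 = Round(s_6, k_6) = 0x67
s_8 = Round(s_7, k_7) = 0x7A

0x7A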